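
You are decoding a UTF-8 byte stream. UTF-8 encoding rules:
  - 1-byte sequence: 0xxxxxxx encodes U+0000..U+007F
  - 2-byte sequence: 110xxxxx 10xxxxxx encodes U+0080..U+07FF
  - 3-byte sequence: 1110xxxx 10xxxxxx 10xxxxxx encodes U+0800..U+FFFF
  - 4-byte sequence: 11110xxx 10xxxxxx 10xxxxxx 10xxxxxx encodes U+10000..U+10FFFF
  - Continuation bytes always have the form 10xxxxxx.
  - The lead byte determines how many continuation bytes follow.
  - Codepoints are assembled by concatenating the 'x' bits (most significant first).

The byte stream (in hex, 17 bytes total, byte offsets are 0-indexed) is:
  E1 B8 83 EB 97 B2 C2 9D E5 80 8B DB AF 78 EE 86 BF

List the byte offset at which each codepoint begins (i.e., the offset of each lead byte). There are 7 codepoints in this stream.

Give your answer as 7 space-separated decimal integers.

Byte[0]=E1: 3-byte lead, need 2 cont bytes. acc=0x1
Byte[1]=B8: continuation. acc=(acc<<6)|0x38=0x78
Byte[2]=83: continuation. acc=(acc<<6)|0x03=0x1E03
Completed: cp=U+1E03 (starts at byte 0)
Byte[3]=EB: 3-byte lead, need 2 cont bytes. acc=0xB
Byte[4]=97: continuation. acc=(acc<<6)|0x17=0x2D7
Byte[5]=B2: continuation. acc=(acc<<6)|0x32=0xB5F2
Completed: cp=U+B5F2 (starts at byte 3)
Byte[6]=C2: 2-byte lead, need 1 cont bytes. acc=0x2
Byte[7]=9D: continuation. acc=(acc<<6)|0x1D=0x9D
Completed: cp=U+009D (starts at byte 6)
Byte[8]=E5: 3-byte lead, need 2 cont bytes. acc=0x5
Byte[9]=80: continuation. acc=(acc<<6)|0x00=0x140
Byte[10]=8B: continuation. acc=(acc<<6)|0x0B=0x500B
Completed: cp=U+500B (starts at byte 8)
Byte[11]=DB: 2-byte lead, need 1 cont bytes. acc=0x1B
Byte[12]=AF: continuation. acc=(acc<<6)|0x2F=0x6EF
Completed: cp=U+06EF (starts at byte 11)
Byte[13]=78: 1-byte ASCII. cp=U+0078
Byte[14]=EE: 3-byte lead, need 2 cont bytes. acc=0xE
Byte[15]=86: continuation. acc=(acc<<6)|0x06=0x386
Byte[16]=BF: continuation. acc=(acc<<6)|0x3F=0xE1BF
Completed: cp=U+E1BF (starts at byte 14)

Answer: 0 3 6 8 11 13 14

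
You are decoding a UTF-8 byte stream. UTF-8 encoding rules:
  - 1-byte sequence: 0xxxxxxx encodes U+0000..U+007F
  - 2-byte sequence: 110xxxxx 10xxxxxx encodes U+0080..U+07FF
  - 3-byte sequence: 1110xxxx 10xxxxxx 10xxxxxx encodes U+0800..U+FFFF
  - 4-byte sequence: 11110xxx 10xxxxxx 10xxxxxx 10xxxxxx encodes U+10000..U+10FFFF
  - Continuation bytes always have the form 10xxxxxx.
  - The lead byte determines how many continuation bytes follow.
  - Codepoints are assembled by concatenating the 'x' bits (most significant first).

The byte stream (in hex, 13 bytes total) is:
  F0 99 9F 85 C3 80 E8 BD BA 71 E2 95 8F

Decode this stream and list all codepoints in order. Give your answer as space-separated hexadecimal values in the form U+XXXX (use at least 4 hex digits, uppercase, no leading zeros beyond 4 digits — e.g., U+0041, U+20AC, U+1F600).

Answer: U+197C5 U+00C0 U+8F7A U+0071 U+254F

Derivation:
Byte[0]=F0: 4-byte lead, need 3 cont bytes. acc=0x0
Byte[1]=99: continuation. acc=(acc<<6)|0x19=0x19
Byte[2]=9F: continuation. acc=(acc<<6)|0x1F=0x65F
Byte[3]=85: continuation. acc=(acc<<6)|0x05=0x197C5
Completed: cp=U+197C5 (starts at byte 0)
Byte[4]=C3: 2-byte lead, need 1 cont bytes. acc=0x3
Byte[5]=80: continuation. acc=(acc<<6)|0x00=0xC0
Completed: cp=U+00C0 (starts at byte 4)
Byte[6]=E8: 3-byte lead, need 2 cont bytes. acc=0x8
Byte[7]=BD: continuation. acc=(acc<<6)|0x3D=0x23D
Byte[8]=BA: continuation. acc=(acc<<6)|0x3A=0x8F7A
Completed: cp=U+8F7A (starts at byte 6)
Byte[9]=71: 1-byte ASCII. cp=U+0071
Byte[10]=E2: 3-byte lead, need 2 cont bytes. acc=0x2
Byte[11]=95: continuation. acc=(acc<<6)|0x15=0x95
Byte[12]=8F: continuation. acc=(acc<<6)|0x0F=0x254F
Completed: cp=U+254F (starts at byte 10)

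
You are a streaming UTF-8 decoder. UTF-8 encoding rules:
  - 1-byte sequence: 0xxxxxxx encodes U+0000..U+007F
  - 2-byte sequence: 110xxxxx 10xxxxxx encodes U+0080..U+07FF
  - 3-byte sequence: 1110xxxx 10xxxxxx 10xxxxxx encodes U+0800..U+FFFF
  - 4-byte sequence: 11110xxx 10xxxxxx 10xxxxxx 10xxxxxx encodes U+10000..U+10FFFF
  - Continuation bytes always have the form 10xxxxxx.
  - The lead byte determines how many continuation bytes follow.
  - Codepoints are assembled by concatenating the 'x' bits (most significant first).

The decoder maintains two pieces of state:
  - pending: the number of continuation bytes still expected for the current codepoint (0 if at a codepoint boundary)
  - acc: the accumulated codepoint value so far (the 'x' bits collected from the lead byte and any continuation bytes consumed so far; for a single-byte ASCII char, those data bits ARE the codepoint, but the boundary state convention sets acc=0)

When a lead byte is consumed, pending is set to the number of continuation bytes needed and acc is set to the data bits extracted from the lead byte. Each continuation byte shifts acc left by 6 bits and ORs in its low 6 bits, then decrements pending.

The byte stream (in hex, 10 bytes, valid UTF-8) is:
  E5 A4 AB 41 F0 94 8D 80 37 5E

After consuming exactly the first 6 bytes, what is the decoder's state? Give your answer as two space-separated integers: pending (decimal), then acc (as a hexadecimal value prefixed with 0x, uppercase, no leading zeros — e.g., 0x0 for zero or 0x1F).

Answer: 2 0x14

Derivation:
Byte[0]=E5: 3-byte lead. pending=2, acc=0x5
Byte[1]=A4: continuation. acc=(acc<<6)|0x24=0x164, pending=1
Byte[2]=AB: continuation. acc=(acc<<6)|0x2B=0x592B, pending=0
Byte[3]=41: 1-byte. pending=0, acc=0x0
Byte[4]=F0: 4-byte lead. pending=3, acc=0x0
Byte[5]=94: continuation. acc=(acc<<6)|0x14=0x14, pending=2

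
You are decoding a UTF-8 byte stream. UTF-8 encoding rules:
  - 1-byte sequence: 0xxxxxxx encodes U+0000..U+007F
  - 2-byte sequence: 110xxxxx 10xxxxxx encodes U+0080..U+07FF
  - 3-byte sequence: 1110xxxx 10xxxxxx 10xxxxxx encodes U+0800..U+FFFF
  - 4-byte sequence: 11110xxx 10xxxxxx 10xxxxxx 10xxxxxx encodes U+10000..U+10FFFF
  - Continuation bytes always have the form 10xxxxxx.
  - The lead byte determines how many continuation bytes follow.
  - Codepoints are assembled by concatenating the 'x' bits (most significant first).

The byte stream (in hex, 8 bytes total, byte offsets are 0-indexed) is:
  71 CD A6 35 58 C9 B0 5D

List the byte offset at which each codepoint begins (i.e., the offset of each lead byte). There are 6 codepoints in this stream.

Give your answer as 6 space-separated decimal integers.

Byte[0]=71: 1-byte ASCII. cp=U+0071
Byte[1]=CD: 2-byte lead, need 1 cont bytes. acc=0xD
Byte[2]=A6: continuation. acc=(acc<<6)|0x26=0x366
Completed: cp=U+0366 (starts at byte 1)
Byte[3]=35: 1-byte ASCII. cp=U+0035
Byte[4]=58: 1-byte ASCII. cp=U+0058
Byte[5]=C9: 2-byte lead, need 1 cont bytes. acc=0x9
Byte[6]=B0: continuation. acc=(acc<<6)|0x30=0x270
Completed: cp=U+0270 (starts at byte 5)
Byte[7]=5D: 1-byte ASCII. cp=U+005D

Answer: 0 1 3 4 5 7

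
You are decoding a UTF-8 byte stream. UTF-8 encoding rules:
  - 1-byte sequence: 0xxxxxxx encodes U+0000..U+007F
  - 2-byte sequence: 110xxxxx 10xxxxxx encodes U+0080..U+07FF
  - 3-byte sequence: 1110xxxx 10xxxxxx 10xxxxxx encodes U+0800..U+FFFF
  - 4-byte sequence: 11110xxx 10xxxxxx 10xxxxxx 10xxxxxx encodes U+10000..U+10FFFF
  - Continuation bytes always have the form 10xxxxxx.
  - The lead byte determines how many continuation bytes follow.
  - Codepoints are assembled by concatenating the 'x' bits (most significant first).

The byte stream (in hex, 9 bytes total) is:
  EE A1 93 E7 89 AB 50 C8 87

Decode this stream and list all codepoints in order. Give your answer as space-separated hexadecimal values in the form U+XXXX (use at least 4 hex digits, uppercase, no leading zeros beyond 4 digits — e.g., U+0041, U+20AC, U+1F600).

Byte[0]=EE: 3-byte lead, need 2 cont bytes. acc=0xE
Byte[1]=A1: continuation. acc=(acc<<6)|0x21=0x3A1
Byte[2]=93: continuation. acc=(acc<<6)|0x13=0xE853
Completed: cp=U+E853 (starts at byte 0)
Byte[3]=E7: 3-byte lead, need 2 cont bytes. acc=0x7
Byte[4]=89: continuation. acc=(acc<<6)|0x09=0x1C9
Byte[5]=AB: continuation. acc=(acc<<6)|0x2B=0x726B
Completed: cp=U+726B (starts at byte 3)
Byte[6]=50: 1-byte ASCII. cp=U+0050
Byte[7]=C8: 2-byte lead, need 1 cont bytes. acc=0x8
Byte[8]=87: continuation. acc=(acc<<6)|0x07=0x207
Completed: cp=U+0207 (starts at byte 7)

Answer: U+E853 U+726B U+0050 U+0207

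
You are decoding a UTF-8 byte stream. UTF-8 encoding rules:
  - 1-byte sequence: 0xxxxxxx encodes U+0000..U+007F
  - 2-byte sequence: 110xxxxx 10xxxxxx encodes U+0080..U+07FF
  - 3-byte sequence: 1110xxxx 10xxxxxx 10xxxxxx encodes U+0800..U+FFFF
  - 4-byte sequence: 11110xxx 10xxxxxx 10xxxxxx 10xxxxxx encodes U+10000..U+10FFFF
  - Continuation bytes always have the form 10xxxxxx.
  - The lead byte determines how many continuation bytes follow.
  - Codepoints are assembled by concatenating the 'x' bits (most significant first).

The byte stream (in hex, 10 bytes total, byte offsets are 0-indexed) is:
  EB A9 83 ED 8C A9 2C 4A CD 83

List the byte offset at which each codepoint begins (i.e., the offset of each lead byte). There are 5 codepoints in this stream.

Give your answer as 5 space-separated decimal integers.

Answer: 0 3 6 7 8

Derivation:
Byte[0]=EB: 3-byte lead, need 2 cont bytes. acc=0xB
Byte[1]=A9: continuation. acc=(acc<<6)|0x29=0x2E9
Byte[2]=83: continuation. acc=(acc<<6)|0x03=0xBA43
Completed: cp=U+BA43 (starts at byte 0)
Byte[3]=ED: 3-byte lead, need 2 cont bytes. acc=0xD
Byte[4]=8C: continuation. acc=(acc<<6)|0x0C=0x34C
Byte[5]=A9: continuation. acc=(acc<<6)|0x29=0xD329
Completed: cp=U+D329 (starts at byte 3)
Byte[6]=2C: 1-byte ASCII. cp=U+002C
Byte[7]=4A: 1-byte ASCII. cp=U+004A
Byte[8]=CD: 2-byte lead, need 1 cont bytes. acc=0xD
Byte[9]=83: continuation. acc=(acc<<6)|0x03=0x343
Completed: cp=U+0343 (starts at byte 8)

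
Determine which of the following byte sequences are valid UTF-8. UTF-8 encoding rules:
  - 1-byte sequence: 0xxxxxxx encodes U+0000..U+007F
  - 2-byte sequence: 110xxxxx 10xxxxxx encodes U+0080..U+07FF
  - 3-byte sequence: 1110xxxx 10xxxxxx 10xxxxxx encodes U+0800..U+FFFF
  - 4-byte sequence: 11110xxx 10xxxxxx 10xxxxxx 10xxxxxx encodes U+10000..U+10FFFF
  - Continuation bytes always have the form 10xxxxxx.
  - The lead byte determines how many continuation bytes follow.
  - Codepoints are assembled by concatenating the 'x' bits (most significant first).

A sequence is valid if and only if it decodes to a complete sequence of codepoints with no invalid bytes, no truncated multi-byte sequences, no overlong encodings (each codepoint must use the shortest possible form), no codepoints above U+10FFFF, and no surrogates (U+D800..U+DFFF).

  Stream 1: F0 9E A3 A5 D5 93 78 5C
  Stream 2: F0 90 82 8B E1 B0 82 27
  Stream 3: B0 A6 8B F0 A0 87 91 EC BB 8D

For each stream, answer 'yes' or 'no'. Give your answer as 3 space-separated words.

Stream 1: decodes cleanly. VALID
Stream 2: decodes cleanly. VALID
Stream 3: error at byte offset 0. INVALID

Answer: yes yes no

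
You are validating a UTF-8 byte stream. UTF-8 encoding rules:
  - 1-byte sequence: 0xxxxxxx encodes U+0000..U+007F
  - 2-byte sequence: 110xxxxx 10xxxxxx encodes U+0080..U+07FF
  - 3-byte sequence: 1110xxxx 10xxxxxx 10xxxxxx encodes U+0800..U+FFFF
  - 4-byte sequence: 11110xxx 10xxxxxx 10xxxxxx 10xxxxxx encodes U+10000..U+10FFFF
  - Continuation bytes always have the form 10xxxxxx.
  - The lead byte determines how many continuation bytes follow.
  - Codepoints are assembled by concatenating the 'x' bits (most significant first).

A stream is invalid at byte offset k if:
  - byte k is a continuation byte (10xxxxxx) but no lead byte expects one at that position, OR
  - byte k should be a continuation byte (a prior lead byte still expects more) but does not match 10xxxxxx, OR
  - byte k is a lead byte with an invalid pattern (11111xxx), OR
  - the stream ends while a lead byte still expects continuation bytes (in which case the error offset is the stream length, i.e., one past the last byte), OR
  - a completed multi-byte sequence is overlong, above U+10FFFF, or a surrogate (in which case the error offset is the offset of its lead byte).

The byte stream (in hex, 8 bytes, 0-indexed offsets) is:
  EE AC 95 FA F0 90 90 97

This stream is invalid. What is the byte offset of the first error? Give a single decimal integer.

Byte[0]=EE: 3-byte lead, need 2 cont bytes. acc=0xE
Byte[1]=AC: continuation. acc=(acc<<6)|0x2C=0x3AC
Byte[2]=95: continuation. acc=(acc<<6)|0x15=0xEB15
Completed: cp=U+EB15 (starts at byte 0)
Byte[3]=FA: INVALID lead byte (not 0xxx/110x/1110/11110)

Answer: 3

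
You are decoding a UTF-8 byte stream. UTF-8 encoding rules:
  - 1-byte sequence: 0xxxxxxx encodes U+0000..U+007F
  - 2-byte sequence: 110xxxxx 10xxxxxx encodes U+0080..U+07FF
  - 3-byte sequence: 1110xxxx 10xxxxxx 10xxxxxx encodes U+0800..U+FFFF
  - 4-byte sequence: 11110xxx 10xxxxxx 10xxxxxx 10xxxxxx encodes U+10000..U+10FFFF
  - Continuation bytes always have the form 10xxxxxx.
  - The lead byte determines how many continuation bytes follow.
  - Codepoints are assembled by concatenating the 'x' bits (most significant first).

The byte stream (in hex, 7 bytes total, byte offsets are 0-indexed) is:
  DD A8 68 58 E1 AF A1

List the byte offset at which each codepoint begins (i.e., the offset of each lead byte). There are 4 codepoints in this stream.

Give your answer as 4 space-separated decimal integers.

Byte[0]=DD: 2-byte lead, need 1 cont bytes. acc=0x1D
Byte[1]=A8: continuation. acc=(acc<<6)|0x28=0x768
Completed: cp=U+0768 (starts at byte 0)
Byte[2]=68: 1-byte ASCII. cp=U+0068
Byte[3]=58: 1-byte ASCII. cp=U+0058
Byte[4]=E1: 3-byte lead, need 2 cont bytes. acc=0x1
Byte[5]=AF: continuation. acc=(acc<<6)|0x2F=0x6F
Byte[6]=A1: continuation. acc=(acc<<6)|0x21=0x1BE1
Completed: cp=U+1BE1 (starts at byte 4)

Answer: 0 2 3 4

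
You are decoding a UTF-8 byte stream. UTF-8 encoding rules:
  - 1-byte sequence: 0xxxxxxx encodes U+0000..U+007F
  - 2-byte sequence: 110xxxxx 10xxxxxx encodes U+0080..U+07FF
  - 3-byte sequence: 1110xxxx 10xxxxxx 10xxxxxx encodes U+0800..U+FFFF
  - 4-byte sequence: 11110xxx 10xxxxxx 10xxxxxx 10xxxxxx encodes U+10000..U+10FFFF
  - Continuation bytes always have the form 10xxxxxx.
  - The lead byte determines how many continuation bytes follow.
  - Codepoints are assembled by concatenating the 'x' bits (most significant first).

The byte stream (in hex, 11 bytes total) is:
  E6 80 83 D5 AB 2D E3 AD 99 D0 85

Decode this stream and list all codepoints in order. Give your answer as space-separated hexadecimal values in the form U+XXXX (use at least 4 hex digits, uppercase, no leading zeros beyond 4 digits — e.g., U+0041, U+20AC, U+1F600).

Byte[0]=E6: 3-byte lead, need 2 cont bytes. acc=0x6
Byte[1]=80: continuation. acc=(acc<<6)|0x00=0x180
Byte[2]=83: continuation. acc=(acc<<6)|0x03=0x6003
Completed: cp=U+6003 (starts at byte 0)
Byte[3]=D5: 2-byte lead, need 1 cont bytes. acc=0x15
Byte[4]=AB: continuation. acc=(acc<<6)|0x2B=0x56B
Completed: cp=U+056B (starts at byte 3)
Byte[5]=2D: 1-byte ASCII. cp=U+002D
Byte[6]=E3: 3-byte lead, need 2 cont bytes. acc=0x3
Byte[7]=AD: continuation. acc=(acc<<6)|0x2D=0xED
Byte[8]=99: continuation. acc=(acc<<6)|0x19=0x3B59
Completed: cp=U+3B59 (starts at byte 6)
Byte[9]=D0: 2-byte lead, need 1 cont bytes. acc=0x10
Byte[10]=85: continuation. acc=(acc<<6)|0x05=0x405
Completed: cp=U+0405 (starts at byte 9)

Answer: U+6003 U+056B U+002D U+3B59 U+0405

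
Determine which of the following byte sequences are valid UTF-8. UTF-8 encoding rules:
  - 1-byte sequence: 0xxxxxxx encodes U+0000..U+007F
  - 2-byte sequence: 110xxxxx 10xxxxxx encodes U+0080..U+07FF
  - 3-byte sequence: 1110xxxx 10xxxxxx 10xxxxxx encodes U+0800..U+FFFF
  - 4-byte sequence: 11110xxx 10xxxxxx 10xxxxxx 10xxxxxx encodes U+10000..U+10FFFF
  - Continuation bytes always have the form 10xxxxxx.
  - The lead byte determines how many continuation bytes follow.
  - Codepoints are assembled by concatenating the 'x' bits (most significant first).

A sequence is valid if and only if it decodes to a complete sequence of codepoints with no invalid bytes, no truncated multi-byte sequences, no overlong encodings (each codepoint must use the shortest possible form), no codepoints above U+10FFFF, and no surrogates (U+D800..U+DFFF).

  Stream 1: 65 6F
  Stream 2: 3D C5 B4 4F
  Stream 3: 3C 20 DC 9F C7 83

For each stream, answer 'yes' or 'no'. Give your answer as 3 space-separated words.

Stream 1: decodes cleanly. VALID
Stream 2: decodes cleanly. VALID
Stream 3: decodes cleanly. VALID

Answer: yes yes yes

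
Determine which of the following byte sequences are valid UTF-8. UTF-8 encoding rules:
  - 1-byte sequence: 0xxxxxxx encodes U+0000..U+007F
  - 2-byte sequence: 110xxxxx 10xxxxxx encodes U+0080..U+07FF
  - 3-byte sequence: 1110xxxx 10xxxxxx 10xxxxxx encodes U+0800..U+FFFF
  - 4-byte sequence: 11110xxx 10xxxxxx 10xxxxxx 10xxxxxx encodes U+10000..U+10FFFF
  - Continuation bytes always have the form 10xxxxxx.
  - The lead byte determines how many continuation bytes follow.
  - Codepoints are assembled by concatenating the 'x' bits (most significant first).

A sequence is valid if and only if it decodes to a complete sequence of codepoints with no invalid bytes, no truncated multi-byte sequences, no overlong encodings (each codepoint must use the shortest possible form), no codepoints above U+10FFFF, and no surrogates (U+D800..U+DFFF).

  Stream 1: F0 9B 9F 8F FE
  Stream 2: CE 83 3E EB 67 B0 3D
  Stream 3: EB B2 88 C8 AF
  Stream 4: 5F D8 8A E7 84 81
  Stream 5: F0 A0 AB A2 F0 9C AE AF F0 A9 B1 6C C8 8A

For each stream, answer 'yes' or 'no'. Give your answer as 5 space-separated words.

Stream 1: error at byte offset 4. INVALID
Stream 2: error at byte offset 4. INVALID
Stream 3: decodes cleanly. VALID
Stream 4: decodes cleanly. VALID
Stream 5: error at byte offset 11. INVALID

Answer: no no yes yes no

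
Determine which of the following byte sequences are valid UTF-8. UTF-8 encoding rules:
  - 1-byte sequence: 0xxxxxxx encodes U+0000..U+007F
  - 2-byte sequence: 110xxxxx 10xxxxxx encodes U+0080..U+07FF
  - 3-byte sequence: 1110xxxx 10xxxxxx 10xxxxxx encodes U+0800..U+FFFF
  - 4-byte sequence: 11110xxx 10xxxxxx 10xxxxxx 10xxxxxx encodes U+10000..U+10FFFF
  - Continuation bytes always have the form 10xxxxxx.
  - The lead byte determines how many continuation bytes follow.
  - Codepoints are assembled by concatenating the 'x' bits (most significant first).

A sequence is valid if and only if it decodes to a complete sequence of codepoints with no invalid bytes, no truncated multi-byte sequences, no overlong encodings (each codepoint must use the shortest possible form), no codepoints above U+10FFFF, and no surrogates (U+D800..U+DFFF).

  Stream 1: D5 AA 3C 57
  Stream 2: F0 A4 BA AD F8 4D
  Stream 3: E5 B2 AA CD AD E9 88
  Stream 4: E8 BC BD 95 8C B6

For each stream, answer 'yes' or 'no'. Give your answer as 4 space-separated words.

Answer: yes no no no

Derivation:
Stream 1: decodes cleanly. VALID
Stream 2: error at byte offset 4. INVALID
Stream 3: error at byte offset 7. INVALID
Stream 4: error at byte offset 3. INVALID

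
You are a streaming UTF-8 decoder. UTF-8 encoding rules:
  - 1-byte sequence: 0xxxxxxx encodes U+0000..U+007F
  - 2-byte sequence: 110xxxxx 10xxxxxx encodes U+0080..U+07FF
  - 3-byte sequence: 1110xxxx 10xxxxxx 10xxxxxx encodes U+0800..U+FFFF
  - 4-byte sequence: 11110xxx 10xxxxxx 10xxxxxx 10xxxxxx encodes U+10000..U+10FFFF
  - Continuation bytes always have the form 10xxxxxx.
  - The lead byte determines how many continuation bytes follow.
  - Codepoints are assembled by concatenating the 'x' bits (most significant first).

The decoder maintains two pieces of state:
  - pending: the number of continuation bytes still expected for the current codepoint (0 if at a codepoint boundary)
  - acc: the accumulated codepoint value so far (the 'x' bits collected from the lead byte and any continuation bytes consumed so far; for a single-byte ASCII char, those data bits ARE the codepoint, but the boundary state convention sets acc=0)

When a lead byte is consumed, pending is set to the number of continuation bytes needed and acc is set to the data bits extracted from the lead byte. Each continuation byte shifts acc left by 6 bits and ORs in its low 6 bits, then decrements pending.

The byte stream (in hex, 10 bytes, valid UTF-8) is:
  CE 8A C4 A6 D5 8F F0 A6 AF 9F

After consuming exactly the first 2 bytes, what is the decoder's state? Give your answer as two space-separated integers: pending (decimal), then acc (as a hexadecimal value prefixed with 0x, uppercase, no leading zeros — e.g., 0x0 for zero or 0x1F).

Answer: 0 0x38A

Derivation:
Byte[0]=CE: 2-byte lead. pending=1, acc=0xE
Byte[1]=8A: continuation. acc=(acc<<6)|0x0A=0x38A, pending=0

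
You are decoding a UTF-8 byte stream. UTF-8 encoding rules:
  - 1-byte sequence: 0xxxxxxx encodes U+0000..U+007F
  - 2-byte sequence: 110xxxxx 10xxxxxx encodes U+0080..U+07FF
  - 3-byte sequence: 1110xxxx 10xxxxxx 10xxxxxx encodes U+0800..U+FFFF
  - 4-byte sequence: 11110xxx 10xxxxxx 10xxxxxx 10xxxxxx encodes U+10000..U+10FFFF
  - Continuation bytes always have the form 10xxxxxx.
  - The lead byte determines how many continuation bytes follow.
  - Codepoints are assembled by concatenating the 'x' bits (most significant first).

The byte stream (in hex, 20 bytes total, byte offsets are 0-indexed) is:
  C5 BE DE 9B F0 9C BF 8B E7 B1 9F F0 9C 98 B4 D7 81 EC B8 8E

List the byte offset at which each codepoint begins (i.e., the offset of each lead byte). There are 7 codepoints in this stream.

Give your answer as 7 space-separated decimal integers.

Answer: 0 2 4 8 11 15 17

Derivation:
Byte[0]=C5: 2-byte lead, need 1 cont bytes. acc=0x5
Byte[1]=BE: continuation. acc=(acc<<6)|0x3E=0x17E
Completed: cp=U+017E (starts at byte 0)
Byte[2]=DE: 2-byte lead, need 1 cont bytes. acc=0x1E
Byte[3]=9B: continuation. acc=(acc<<6)|0x1B=0x79B
Completed: cp=U+079B (starts at byte 2)
Byte[4]=F0: 4-byte lead, need 3 cont bytes. acc=0x0
Byte[5]=9C: continuation. acc=(acc<<6)|0x1C=0x1C
Byte[6]=BF: continuation. acc=(acc<<6)|0x3F=0x73F
Byte[7]=8B: continuation. acc=(acc<<6)|0x0B=0x1CFCB
Completed: cp=U+1CFCB (starts at byte 4)
Byte[8]=E7: 3-byte lead, need 2 cont bytes. acc=0x7
Byte[9]=B1: continuation. acc=(acc<<6)|0x31=0x1F1
Byte[10]=9F: continuation. acc=(acc<<6)|0x1F=0x7C5F
Completed: cp=U+7C5F (starts at byte 8)
Byte[11]=F0: 4-byte lead, need 3 cont bytes. acc=0x0
Byte[12]=9C: continuation. acc=(acc<<6)|0x1C=0x1C
Byte[13]=98: continuation. acc=(acc<<6)|0x18=0x718
Byte[14]=B4: continuation. acc=(acc<<6)|0x34=0x1C634
Completed: cp=U+1C634 (starts at byte 11)
Byte[15]=D7: 2-byte lead, need 1 cont bytes. acc=0x17
Byte[16]=81: continuation. acc=(acc<<6)|0x01=0x5C1
Completed: cp=U+05C1 (starts at byte 15)
Byte[17]=EC: 3-byte lead, need 2 cont bytes. acc=0xC
Byte[18]=B8: continuation. acc=(acc<<6)|0x38=0x338
Byte[19]=8E: continuation. acc=(acc<<6)|0x0E=0xCE0E
Completed: cp=U+CE0E (starts at byte 17)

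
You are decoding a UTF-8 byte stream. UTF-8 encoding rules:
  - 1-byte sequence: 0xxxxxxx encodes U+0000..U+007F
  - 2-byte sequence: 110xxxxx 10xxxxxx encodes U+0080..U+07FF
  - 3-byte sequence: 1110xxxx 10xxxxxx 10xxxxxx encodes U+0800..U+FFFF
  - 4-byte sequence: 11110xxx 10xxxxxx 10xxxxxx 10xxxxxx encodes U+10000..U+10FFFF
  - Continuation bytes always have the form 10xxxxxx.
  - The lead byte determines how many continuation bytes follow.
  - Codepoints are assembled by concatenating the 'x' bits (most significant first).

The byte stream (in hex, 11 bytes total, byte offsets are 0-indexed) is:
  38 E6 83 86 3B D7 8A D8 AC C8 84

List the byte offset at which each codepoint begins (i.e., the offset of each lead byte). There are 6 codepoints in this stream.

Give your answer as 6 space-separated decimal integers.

Answer: 0 1 4 5 7 9

Derivation:
Byte[0]=38: 1-byte ASCII. cp=U+0038
Byte[1]=E6: 3-byte lead, need 2 cont bytes. acc=0x6
Byte[2]=83: continuation. acc=(acc<<6)|0x03=0x183
Byte[3]=86: continuation. acc=(acc<<6)|0x06=0x60C6
Completed: cp=U+60C6 (starts at byte 1)
Byte[4]=3B: 1-byte ASCII. cp=U+003B
Byte[5]=D7: 2-byte lead, need 1 cont bytes. acc=0x17
Byte[6]=8A: continuation. acc=(acc<<6)|0x0A=0x5CA
Completed: cp=U+05CA (starts at byte 5)
Byte[7]=D8: 2-byte lead, need 1 cont bytes. acc=0x18
Byte[8]=AC: continuation. acc=(acc<<6)|0x2C=0x62C
Completed: cp=U+062C (starts at byte 7)
Byte[9]=C8: 2-byte lead, need 1 cont bytes. acc=0x8
Byte[10]=84: continuation. acc=(acc<<6)|0x04=0x204
Completed: cp=U+0204 (starts at byte 9)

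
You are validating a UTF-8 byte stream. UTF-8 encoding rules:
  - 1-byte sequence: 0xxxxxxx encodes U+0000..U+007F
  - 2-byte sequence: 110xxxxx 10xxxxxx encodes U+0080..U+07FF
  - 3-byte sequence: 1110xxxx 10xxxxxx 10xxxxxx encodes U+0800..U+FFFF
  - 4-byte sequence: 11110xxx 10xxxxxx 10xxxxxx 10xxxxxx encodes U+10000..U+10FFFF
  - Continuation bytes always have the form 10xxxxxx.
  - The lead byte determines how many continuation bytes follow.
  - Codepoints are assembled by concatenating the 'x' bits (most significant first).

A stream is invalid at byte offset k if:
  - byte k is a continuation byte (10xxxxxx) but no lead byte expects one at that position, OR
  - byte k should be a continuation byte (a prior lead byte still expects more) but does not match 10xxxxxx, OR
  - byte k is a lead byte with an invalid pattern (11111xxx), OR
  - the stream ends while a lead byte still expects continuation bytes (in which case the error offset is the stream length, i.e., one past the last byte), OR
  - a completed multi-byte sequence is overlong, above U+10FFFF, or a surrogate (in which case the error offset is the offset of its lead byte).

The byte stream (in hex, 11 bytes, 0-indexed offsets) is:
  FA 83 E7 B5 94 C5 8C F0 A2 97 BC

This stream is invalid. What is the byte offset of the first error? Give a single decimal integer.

Byte[0]=FA: INVALID lead byte (not 0xxx/110x/1110/11110)

Answer: 0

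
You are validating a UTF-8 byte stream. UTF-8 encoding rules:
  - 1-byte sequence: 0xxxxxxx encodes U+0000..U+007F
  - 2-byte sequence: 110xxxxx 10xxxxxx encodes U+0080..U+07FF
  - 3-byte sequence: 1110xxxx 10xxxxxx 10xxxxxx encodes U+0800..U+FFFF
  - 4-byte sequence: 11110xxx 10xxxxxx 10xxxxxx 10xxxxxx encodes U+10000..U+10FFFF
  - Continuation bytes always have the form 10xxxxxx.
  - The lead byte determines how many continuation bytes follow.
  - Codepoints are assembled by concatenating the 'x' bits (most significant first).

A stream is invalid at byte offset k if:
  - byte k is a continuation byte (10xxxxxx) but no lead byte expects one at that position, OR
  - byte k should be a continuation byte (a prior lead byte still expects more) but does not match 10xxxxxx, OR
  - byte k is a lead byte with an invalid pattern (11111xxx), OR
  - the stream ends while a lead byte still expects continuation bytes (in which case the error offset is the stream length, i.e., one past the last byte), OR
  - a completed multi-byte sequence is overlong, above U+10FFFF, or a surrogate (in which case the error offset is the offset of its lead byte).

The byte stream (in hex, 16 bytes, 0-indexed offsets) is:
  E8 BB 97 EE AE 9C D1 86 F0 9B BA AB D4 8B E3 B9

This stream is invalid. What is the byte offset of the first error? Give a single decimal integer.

Answer: 16

Derivation:
Byte[0]=E8: 3-byte lead, need 2 cont bytes. acc=0x8
Byte[1]=BB: continuation. acc=(acc<<6)|0x3B=0x23B
Byte[2]=97: continuation. acc=(acc<<6)|0x17=0x8ED7
Completed: cp=U+8ED7 (starts at byte 0)
Byte[3]=EE: 3-byte lead, need 2 cont bytes. acc=0xE
Byte[4]=AE: continuation. acc=(acc<<6)|0x2E=0x3AE
Byte[5]=9C: continuation. acc=(acc<<6)|0x1C=0xEB9C
Completed: cp=U+EB9C (starts at byte 3)
Byte[6]=D1: 2-byte lead, need 1 cont bytes. acc=0x11
Byte[7]=86: continuation. acc=(acc<<6)|0x06=0x446
Completed: cp=U+0446 (starts at byte 6)
Byte[8]=F0: 4-byte lead, need 3 cont bytes. acc=0x0
Byte[9]=9B: continuation. acc=(acc<<6)|0x1B=0x1B
Byte[10]=BA: continuation. acc=(acc<<6)|0x3A=0x6FA
Byte[11]=AB: continuation. acc=(acc<<6)|0x2B=0x1BEAB
Completed: cp=U+1BEAB (starts at byte 8)
Byte[12]=D4: 2-byte lead, need 1 cont bytes. acc=0x14
Byte[13]=8B: continuation. acc=(acc<<6)|0x0B=0x50B
Completed: cp=U+050B (starts at byte 12)
Byte[14]=E3: 3-byte lead, need 2 cont bytes. acc=0x3
Byte[15]=B9: continuation. acc=(acc<<6)|0x39=0xF9
Byte[16]: stream ended, expected continuation. INVALID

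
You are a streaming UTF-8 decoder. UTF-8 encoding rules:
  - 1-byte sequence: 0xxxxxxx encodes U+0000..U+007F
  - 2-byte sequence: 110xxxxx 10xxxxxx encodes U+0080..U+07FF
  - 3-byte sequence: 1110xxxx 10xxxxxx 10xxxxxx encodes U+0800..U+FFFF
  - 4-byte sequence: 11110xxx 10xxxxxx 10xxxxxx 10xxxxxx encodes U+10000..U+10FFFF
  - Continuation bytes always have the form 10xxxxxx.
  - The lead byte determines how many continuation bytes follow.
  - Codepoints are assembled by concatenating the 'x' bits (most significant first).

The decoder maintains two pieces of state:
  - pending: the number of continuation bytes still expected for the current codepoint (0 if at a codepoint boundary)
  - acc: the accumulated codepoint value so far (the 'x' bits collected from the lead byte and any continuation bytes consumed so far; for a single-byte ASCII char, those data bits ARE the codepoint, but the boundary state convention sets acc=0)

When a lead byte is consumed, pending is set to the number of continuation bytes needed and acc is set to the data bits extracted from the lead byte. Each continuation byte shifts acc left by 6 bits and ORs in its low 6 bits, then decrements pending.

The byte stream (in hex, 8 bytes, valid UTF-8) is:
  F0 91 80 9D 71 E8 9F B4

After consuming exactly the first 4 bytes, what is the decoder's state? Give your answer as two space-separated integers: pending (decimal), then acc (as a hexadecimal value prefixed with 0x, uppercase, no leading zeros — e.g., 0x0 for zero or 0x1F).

Answer: 0 0x1101D

Derivation:
Byte[0]=F0: 4-byte lead. pending=3, acc=0x0
Byte[1]=91: continuation. acc=(acc<<6)|0x11=0x11, pending=2
Byte[2]=80: continuation. acc=(acc<<6)|0x00=0x440, pending=1
Byte[3]=9D: continuation. acc=(acc<<6)|0x1D=0x1101D, pending=0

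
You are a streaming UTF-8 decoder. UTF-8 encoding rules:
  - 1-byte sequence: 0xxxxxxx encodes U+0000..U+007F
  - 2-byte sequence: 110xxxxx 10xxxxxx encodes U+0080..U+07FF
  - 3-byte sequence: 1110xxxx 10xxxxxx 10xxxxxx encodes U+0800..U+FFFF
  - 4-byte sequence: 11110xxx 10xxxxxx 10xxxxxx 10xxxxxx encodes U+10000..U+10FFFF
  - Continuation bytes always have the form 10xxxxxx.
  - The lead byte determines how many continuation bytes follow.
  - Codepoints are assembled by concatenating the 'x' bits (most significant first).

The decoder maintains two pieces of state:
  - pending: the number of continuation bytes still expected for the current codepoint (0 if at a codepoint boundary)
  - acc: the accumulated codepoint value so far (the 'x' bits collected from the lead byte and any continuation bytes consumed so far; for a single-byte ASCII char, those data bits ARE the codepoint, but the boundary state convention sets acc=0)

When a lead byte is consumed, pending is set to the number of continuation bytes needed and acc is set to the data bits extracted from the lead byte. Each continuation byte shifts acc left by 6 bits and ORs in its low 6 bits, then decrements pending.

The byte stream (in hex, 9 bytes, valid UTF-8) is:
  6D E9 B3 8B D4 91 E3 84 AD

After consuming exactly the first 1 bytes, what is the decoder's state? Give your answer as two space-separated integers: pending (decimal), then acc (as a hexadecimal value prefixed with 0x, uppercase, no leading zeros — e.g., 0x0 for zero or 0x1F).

Byte[0]=6D: 1-byte. pending=0, acc=0x0

Answer: 0 0x0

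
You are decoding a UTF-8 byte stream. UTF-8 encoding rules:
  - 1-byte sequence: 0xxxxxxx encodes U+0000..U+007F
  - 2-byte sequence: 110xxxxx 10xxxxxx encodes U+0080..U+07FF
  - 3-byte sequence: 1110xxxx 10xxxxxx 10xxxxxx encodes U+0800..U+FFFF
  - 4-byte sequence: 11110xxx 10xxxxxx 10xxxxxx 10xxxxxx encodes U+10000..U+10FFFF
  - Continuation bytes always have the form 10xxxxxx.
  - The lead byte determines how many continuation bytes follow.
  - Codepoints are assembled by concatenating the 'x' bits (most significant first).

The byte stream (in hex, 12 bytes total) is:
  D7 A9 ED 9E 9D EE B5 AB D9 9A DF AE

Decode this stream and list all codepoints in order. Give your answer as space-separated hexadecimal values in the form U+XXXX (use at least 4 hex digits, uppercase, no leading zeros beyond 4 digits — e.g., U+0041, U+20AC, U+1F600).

Byte[0]=D7: 2-byte lead, need 1 cont bytes. acc=0x17
Byte[1]=A9: continuation. acc=(acc<<6)|0x29=0x5E9
Completed: cp=U+05E9 (starts at byte 0)
Byte[2]=ED: 3-byte lead, need 2 cont bytes. acc=0xD
Byte[3]=9E: continuation. acc=(acc<<6)|0x1E=0x35E
Byte[4]=9D: continuation. acc=(acc<<6)|0x1D=0xD79D
Completed: cp=U+D79D (starts at byte 2)
Byte[5]=EE: 3-byte lead, need 2 cont bytes. acc=0xE
Byte[6]=B5: continuation. acc=(acc<<6)|0x35=0x3B5
Byte[7]=AB: continuation. acc=(acc<<6)|0x2B=0xED6B
Completed: cp=U+ED6B (starts at byte 5)
Byte[8]=D9: 2-byte lead, need 1 cont bytes. acc=0x19
Byte[9]=9A: continuation. acc=(acc<<6)|0x1A=0x65A
Completed: cp=U+065A (starts at byte 8)
Byte[10]=DF: 2-byte lead, need 1 cont bytes. acc=0x1F
Byte[11]=AE: continuation. acc=(acc<<6)|0x2E=0x7EE
Completed: cp=U+07EE (starts at byte 10)

Answer: U+05E9 U+D79D U+ED6B U+065A U+07EE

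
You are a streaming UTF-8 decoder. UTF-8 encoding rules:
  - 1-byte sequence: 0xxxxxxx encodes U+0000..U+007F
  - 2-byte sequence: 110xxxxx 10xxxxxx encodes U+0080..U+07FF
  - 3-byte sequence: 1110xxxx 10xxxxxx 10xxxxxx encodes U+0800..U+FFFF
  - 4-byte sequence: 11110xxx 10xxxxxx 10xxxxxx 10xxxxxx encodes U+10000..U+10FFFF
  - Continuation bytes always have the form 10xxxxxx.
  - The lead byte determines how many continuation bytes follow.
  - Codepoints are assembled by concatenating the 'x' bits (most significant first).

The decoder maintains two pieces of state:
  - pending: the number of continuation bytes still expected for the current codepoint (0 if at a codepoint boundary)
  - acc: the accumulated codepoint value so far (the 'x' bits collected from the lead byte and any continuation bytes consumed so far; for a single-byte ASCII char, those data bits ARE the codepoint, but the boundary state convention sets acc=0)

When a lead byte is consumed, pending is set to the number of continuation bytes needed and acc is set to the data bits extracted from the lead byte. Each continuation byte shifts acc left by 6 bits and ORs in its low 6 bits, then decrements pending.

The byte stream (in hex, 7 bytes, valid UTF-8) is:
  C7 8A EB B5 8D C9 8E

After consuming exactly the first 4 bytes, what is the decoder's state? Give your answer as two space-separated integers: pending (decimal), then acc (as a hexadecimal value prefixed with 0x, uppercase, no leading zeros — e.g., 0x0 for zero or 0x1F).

Byte[0]=C7: 2-byte lead. pending=1, acc=0x7
Byte[1]=8A: continuation. acc=(acc<<6)|0x0A=0x1CA, pending=0
Byte[2]=EB: 3-byte lead. pending=2, acc=0xB
Byte[3]=B5: continuation. acc=(acc<<6)|0x35=0x2F5, pending=1

Answer: 1 0x2F5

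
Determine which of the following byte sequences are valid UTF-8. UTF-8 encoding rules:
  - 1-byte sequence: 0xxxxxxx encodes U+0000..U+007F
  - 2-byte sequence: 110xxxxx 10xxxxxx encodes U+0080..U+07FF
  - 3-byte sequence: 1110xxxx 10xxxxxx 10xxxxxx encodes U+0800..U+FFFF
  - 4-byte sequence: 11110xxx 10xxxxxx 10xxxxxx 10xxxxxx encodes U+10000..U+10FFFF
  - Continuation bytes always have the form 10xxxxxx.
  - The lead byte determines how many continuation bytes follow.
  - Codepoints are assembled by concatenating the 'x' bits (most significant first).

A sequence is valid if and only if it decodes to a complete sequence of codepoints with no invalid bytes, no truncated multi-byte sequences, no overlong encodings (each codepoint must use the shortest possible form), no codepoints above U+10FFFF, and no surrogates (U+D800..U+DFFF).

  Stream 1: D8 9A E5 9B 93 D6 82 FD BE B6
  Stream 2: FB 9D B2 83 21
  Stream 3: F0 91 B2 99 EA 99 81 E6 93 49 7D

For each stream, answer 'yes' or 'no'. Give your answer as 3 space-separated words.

Stream 1: error at byte offset 7. INVALID
Stream 2: error at byte offset 0. INVALID
Stream 3: error at byte offset 9. INVALID

Answer: no no no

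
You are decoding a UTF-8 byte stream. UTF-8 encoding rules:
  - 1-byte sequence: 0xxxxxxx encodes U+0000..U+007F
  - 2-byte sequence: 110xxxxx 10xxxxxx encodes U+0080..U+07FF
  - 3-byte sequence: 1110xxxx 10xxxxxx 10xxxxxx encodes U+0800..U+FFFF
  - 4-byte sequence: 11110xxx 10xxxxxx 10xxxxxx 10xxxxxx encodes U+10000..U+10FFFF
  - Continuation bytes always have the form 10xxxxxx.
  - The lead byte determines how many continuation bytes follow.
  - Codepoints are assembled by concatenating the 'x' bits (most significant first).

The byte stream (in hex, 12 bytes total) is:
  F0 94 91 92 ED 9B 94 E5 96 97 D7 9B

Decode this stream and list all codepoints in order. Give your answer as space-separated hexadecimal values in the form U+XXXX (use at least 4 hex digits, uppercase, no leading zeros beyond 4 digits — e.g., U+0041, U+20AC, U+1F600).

Byte[0]=F0: 4-byte lead, need 3 cont bytes. acc=0x0
Byte[1]=94: continuation. acc=(acc<<6)|0x14=0x14
Byte[2]=91: continuation. acc=(acc<<6)|0x11=0x511
Byte[3]=92: continuation. acc=(acc<<6)|0x12=0x14452
Completed: cp=U+14452 (starts at byte 0)
Byte[4]=ED: 3-byte lead, need 2 cont bytes. acc=0xD
Byte[5]=9B: continuation. acc=(acc<<6)|0x1B=0x35B
Byte[6]=94: continuation. acc=(acc<<6)|0x14=0xD6D4
Completed: cp=U+D6D4 (starts at byte 4)
Byte[7]=E5: 3-byte lead, need 2 cont bytes. acc=0x5
Byte[8]=96: continuation. acc=(acc<<6)|0x16=0x156
Byte[9]=97: continuation. acc=(acc<<6)|0x17=0x5597
Completed: cp=U+5597 (starts at byte 7)
Byte[10]=D7: 2-byte lead, need 1 cont bytes. acc=0x17
Byte[11]=9B: continuation. acc=(acc<<6)|0x1B=0x5DB
Completed: cp=U+05DB (starts at byte 10)

Answer: U+14452 U+D6D4 U+5597 U+05DB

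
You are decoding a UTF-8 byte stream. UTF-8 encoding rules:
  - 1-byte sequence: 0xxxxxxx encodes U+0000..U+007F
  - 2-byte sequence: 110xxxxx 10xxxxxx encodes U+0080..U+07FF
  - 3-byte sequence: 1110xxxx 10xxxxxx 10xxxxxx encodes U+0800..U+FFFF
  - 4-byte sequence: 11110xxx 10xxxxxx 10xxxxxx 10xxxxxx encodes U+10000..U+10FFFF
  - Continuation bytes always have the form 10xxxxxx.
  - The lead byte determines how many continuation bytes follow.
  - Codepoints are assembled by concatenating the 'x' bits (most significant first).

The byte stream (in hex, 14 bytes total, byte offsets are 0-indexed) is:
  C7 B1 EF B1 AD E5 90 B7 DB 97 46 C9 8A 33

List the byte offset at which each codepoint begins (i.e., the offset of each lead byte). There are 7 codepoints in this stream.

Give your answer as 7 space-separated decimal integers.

Answer: 0 2 5 8 10 11 13

Derivation:
Byte[0]=C7: 2-byte lead, need 1 cont bytes. acc=0x7
Byte[1]=B1: continuation. acc=(acc<<6)|0x31=0x1F1
Completed: cp=U+01F1 (starts at byte 0)
Byte[2]=EF: 3-byte lead, need 2 cont bytes. acc=0xF
Byte[3]=B1: continuation. acc=(acc<<6)|0x31=0x3F1
Byte[4]=AD: continuation. acc=(acc<<6)|0x2D=0xFC6D
Completed: cp=U+FC6D (starts at byte 2)
Byte[5]=E5: 3-byte lead, need 2 cont bytes. acc=0x5
Byte[6]=90: continuation. acc=(acc<<6)|0x10=0x150
Byte[7]=B7: continuation. acc=(acc<<6)|0x37=0x5437
Completed: cp=U+5437 (starts at byte 5)
Byte[8]=DB: 2-byte lead, need 1 cont bytes. acc=0x1B
Byte[9]=97: continuation. acc=(acc<<6)|0x17=0x6D7
Completed: cp=U+06D7 (starts at byte 8)
Byte[10]=46: 1-byte ASCII. cp=U+0046
Byte[11]=C9: 2-byte lead, need 1 cont bytes. acc=0x9
Byte[12]=8A: continuation. acc=(acc<<6)|0x0A=0x24A
Completed: cp=U+024A (starts at byte 11)
Byte[13]=33: 1-byte ASCII. cp=U+0033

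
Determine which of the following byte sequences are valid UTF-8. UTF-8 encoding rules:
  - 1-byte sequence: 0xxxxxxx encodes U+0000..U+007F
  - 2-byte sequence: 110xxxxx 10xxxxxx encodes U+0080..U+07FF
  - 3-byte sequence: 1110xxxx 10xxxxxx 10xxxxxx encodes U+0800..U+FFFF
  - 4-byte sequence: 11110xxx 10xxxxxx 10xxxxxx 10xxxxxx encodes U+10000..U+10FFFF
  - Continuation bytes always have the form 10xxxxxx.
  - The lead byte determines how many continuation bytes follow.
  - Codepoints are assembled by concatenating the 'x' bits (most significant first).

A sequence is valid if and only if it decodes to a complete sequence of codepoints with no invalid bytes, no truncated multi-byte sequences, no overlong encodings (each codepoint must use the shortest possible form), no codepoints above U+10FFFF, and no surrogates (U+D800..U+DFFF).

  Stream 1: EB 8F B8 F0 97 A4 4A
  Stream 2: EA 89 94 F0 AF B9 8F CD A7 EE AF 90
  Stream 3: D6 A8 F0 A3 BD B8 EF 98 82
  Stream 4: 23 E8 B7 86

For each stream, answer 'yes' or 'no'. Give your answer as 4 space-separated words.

Answer: no yes yes yes

Derivation:
Stream 1: error at byte offset 6. INVALID
Stream 2: decodes cleanly. VALID
Stream 3: decodes cleanly. VALID
Stream 4: decodes cleanly. VALID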